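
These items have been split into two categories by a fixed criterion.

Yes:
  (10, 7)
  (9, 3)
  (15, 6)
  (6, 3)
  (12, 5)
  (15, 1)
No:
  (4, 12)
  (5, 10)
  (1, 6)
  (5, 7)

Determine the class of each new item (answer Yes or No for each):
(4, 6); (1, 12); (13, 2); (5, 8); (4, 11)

No, No, Yes, No, No

The classifier is using: first > second.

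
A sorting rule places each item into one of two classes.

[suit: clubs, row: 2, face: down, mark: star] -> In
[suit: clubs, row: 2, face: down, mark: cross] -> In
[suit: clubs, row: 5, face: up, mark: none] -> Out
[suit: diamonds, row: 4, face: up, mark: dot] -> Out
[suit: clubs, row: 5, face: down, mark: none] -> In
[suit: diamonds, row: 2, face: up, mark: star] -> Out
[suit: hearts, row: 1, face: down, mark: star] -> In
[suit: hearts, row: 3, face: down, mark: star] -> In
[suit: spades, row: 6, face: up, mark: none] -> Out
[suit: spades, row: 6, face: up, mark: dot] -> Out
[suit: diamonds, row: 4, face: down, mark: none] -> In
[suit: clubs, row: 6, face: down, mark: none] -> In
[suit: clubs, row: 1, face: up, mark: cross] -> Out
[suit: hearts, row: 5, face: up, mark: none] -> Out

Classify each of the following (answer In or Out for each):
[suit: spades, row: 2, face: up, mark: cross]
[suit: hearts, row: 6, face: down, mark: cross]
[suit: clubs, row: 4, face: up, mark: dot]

Looking at the examples, the only property every 'In' case has and every 'Out' case lacks is: face is down.
[suit: spades, row: 2, face: up, mark: cross]: face is up — doesn't qualify, so Out.
[suit: hearts, row: 6, face: down, mark: cross]: face is down — fits, so In.
[suit: clubs, row: 4, face: up, mark: dot]: face is up — doesn't qualify, so Out.

Out, In, Out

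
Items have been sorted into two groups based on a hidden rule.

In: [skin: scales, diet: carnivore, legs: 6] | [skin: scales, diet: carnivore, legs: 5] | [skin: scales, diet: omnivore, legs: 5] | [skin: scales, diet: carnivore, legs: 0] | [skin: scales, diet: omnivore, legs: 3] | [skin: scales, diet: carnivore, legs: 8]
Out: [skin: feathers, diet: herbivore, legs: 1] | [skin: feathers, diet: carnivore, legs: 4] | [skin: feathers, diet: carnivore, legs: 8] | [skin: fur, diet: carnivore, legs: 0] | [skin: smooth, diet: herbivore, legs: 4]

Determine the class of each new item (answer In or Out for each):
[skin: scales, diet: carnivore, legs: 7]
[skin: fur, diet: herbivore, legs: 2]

In, Out

One predicate separates the groups cleanly: skin is scales.
[skin: scales, diet: carnivore, legs: 7] — skin is scales, hence In.
[skin: fur, diet: herbivore, legs: 2] — skin is fur, hence Out.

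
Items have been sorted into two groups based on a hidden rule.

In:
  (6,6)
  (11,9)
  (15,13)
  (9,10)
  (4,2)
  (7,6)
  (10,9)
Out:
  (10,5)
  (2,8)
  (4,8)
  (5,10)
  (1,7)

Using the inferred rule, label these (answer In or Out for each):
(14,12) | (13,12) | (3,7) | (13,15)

Every 'In' example satisfies: |first − second| ≤ 2. None of the 'Out' examples do.

In, In, Out, In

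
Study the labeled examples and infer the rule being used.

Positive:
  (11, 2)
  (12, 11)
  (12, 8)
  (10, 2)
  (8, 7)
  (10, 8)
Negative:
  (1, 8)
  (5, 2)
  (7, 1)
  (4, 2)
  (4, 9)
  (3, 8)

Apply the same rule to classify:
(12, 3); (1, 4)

Positive, Negative

The distinguishing property — first ≥ 8 — holds for all the 'Positive' cases and none of the 'Negative' cases.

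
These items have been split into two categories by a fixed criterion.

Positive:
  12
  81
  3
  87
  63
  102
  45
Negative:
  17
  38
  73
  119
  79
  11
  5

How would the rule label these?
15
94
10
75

Positive, Negative, Negative, Positive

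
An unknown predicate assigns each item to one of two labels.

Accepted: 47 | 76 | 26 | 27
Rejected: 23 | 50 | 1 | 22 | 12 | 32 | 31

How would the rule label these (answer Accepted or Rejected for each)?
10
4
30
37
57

Rejected, Rejected, Rejected, Accepted, Accepted

The distinguishing property — digit sum ≥ 6 — holds for all the 'Accepted' cases and none of the 'Rejected' cases.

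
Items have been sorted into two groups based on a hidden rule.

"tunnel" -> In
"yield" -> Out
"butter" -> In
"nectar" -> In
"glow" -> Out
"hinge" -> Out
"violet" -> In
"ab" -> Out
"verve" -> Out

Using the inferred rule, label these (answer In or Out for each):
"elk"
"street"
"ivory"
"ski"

Out, In, Out, Out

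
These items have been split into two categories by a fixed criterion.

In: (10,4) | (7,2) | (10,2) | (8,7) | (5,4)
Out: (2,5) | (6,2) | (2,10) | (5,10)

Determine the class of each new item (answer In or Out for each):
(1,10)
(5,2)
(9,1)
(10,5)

Out, Out, In, In

The rule appears to be: first > second AND sum ≥ 9.
Out: (1,10), since 1 < 10, 1+10 = 11. Out: (5,2), since 5 > 2, 5+2 = 7. In: (9,1), since 9 > 1, 9+1 = 10. In: (10,5), since 10 > 5, 10+5 = 15.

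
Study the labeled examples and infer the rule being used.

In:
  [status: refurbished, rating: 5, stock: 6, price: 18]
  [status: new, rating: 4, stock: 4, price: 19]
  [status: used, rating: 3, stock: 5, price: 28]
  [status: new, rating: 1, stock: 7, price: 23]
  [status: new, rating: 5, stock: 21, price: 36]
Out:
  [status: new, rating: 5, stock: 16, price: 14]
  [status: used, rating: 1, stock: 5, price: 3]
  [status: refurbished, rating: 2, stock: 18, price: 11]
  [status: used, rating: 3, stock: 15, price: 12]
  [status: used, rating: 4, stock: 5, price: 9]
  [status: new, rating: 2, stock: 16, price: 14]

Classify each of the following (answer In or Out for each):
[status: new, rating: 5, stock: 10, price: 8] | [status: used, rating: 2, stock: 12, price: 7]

Out, Out

A rule that fits every label: price ≥ 18 — true of each 'In' example, false of each 'Out' one.
[status: new, rating: 5, stock: 10, price: 8] — price = 8, hence Out.
[status: used, rating: 2, stock: 12, price: 7] — price = 7, hence Out.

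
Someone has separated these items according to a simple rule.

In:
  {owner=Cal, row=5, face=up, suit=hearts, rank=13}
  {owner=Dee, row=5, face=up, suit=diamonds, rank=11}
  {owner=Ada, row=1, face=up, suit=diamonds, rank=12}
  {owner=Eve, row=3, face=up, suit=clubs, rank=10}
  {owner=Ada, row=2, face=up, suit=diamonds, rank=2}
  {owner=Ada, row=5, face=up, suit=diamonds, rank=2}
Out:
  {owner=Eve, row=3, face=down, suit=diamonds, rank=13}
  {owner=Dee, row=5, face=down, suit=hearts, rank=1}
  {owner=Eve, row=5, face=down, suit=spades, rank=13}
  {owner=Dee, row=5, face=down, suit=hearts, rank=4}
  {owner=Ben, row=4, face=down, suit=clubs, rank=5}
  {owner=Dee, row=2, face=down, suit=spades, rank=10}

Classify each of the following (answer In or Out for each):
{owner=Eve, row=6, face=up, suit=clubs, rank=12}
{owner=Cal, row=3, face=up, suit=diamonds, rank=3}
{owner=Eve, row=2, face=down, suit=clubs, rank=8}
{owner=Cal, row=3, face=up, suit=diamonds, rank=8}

The common property of the 'In' items is: face is up. No 'Out' item has it.
{owner=Eve, row=6, face=up, suit=clubs, rank=12}: In (face is up).
{owner=Cal, row=3, face=up, suit=diamonds, rank=3}: In (face is up).
{owner=Eve, row=2, face=down, suit=clubs, rank=8}: Out (face is down).
{owner=Cal, row=3, face=up, suit=diamonds, rank=8}: In (face is up).

In, In, Out, In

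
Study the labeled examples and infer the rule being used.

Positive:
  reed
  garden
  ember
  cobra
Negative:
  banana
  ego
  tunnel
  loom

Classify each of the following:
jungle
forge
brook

Negative, Positive, Positive

One predicate separates the groups cleanly: contains 'r'.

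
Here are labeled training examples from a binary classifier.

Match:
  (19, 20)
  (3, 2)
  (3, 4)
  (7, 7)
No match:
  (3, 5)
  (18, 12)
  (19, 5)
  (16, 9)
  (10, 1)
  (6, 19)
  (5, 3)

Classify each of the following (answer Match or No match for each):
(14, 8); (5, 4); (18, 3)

All 'Match' examples share one property — |first − second| ≤ 1 — and every 'No match' example lacks it.
(14, 8): No match (|14−8| = 6).
(5, 4): Match (|5−4| = 1).
(18, 3): No match (|18−3| = 15).

No match, Match, No match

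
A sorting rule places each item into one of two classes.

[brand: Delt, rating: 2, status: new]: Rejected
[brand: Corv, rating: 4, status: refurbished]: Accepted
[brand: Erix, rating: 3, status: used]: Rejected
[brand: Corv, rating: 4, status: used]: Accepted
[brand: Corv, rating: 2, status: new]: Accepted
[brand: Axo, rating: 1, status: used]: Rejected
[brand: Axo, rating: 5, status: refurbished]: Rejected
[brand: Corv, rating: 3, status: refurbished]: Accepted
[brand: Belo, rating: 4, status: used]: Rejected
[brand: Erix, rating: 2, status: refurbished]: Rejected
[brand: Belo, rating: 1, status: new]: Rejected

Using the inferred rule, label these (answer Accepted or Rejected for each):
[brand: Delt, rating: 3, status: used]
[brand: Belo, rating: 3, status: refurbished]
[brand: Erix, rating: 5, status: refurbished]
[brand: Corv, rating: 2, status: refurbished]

Rejected, Rejected, Rejected, Accepted

The distinguishing property — brand is Corv — holds for all the 'Accepted' cases and none of the 'Rejected' cases.
[brand: Delt, rating: 3, status: used]: brand is Delt — does not satisfy this, so Rejected.
[brand: Belo, rating: 3, status: refurbished]: brand is Belo — does not satisfy this, so Rejected.
[brand: Erix, rating: 5, status: refurbished]: brand is Erix — does not satisfy this, so Rejected.
[brand: Corv, rating: 2, status: refurbished]: brand is Corv — checks out, so Accepted.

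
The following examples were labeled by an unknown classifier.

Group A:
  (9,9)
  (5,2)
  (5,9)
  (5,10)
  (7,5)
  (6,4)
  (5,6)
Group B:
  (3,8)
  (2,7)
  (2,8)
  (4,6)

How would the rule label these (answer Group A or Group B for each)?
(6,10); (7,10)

One predicate separates the groups cleanly: first ≥ 5.

Group A, Group A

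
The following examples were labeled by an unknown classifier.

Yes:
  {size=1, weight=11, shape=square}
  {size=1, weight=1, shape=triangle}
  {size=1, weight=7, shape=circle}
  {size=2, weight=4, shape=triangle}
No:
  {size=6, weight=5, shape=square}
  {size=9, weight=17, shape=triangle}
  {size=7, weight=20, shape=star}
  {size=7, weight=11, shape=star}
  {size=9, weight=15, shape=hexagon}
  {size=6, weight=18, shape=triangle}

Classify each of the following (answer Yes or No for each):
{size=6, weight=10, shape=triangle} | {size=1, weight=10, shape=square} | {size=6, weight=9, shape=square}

The distinguishing property — size ≤ 2 — holds for all the 'Yes' cases and none of the 'No' cases.
{size=6, weight=10, shape=triangle} — size = 6, hence No. {size=1, weight=10, shape=square} — size = 1, hence Yes. {size=6, weight=9, shape=square} — size = 6, hence No.

No, Yes, No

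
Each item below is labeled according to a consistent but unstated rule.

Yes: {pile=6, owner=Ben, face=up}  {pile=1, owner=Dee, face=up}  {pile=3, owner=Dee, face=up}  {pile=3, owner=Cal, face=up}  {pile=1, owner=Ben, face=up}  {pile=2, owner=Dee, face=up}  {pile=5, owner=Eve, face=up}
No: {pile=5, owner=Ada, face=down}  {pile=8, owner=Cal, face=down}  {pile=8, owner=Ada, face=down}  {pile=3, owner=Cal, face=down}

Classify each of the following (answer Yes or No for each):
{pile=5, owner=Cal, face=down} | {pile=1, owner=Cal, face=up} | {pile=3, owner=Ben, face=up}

No, Yes, Yes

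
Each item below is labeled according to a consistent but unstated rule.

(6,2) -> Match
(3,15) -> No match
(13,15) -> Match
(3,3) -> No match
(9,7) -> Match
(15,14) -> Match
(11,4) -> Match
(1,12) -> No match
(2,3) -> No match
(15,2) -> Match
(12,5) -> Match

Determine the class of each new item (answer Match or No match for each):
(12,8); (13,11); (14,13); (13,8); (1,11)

Match, Match, Match, Match, No match

The simplest hypothesis consistent with all the labels is: first ≥ 4.
Match: (12,8), since first 12.
Match: (13,11), since first 13.
Match: (14,13), since first 14.
Match: (13,8), since first 13.
No match: (1,11), since first 1.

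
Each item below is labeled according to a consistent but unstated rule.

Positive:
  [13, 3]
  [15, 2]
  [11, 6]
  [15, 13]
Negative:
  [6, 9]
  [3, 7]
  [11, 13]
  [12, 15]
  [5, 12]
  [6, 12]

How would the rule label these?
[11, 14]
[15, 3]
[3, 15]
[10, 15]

Negative, Positive, Negative, Negative

The common property of the 'Positive' items is: first > second. No 'Negative' item has it.
[11, 14] → 11 < 14 → Negative. [15, 3] → 15 > 3 → Positive. [3, 15] → 3 < 15 → Negative. [10, 15] → 10 < 15 → Negative.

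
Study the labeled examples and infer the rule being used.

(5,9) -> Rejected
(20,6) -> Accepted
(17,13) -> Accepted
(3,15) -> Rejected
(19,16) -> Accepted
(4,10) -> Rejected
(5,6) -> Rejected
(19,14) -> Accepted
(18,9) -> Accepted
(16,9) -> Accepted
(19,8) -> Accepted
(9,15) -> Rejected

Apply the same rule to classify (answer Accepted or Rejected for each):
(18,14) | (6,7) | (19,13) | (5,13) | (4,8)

Accepted, Rejected, Accepted, Rejected, Rejected

One predicate separates the groups cleanly: first > second.
(18,14): 18 > 14 — meets the rule, so Accepted. (6,7): 6 < 7 — fails this test, so Rejected. (19,13): 19 > 13 — meets the rule, so Accepted. (5,13): 5 < 13 — fails this test, so Rejected. (4,8): 4 < 8 — fails this test, so Rejected.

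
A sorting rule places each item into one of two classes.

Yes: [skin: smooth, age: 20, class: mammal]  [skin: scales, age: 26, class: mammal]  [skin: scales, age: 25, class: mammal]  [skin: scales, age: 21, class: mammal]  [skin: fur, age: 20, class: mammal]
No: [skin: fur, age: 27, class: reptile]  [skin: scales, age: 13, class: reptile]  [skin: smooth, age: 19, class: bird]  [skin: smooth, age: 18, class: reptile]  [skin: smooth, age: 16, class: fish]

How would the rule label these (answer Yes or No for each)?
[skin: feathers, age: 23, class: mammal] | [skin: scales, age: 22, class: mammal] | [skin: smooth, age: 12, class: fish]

Yes, Yes, No

Every 'Yes' example satisfies: class is mammal. None of the 'No' examples do.
[skin: feathers, age: 23, class: mammal]: Yes (class is mammal). [skin: scales, age: 22, class: mammal]: Yes (class is mammal). [skin: smooth, age: 12, class: fish]: No (class is fish).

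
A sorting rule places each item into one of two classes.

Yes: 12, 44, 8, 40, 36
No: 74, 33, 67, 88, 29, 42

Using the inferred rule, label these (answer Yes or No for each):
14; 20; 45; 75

One predicate separates the groups cleanly: multiple of 4 AND at most 44.
14 → 14 = 4·3 + 2, 14 ≤ 44 → No. 20 → 20 = 4·5, 20 ≤ 44 → Yes. 45 → 45 = 4·11 + 1, 45 > 44 → No. 75 → 75 = 4·18 + 3, 75 > 44 → No.

No, Yes, No, No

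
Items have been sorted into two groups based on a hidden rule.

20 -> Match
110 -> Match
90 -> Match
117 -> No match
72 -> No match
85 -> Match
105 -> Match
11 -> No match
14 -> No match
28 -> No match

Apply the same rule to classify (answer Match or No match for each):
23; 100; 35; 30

No match, Match, Match, Match

The pattern is that an item is 'Match' exactly when: multiple of 5.
23 — 23 = 5·4 + 3, hence No match. 100 — 100 = 5·20, hence Match. 35 — 35 = 5·7, hence Match. 30 — 30 = 5·6, hence Match.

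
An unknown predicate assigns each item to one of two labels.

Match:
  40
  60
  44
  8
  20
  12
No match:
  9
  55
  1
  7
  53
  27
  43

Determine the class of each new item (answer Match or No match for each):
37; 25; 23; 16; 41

The rule appears to be: even.

No match, No match, No match, Match, No match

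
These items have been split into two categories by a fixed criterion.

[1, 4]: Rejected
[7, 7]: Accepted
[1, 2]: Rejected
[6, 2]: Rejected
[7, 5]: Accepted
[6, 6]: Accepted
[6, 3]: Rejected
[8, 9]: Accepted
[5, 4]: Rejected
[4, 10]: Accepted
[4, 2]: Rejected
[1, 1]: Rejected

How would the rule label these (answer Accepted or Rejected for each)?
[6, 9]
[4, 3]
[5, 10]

All 'Accepted' examples share one property — sum ≥ 12 — and every 'Rejected' example lacks it.

Accepted, Rejected, Accepted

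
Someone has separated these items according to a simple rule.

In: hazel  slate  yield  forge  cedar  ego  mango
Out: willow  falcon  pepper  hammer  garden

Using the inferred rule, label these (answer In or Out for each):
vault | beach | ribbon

In, In, Out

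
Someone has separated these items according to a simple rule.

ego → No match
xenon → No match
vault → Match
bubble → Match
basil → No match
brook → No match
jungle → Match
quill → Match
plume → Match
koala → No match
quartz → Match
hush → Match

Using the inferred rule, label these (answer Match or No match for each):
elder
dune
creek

No match, Match, No match

The simplest hypothesis consistent with all the labels is: contains 'u'.
elder → no 'u' → No match.
dune → has 'u' → Match.
creek → no 'u' → No match.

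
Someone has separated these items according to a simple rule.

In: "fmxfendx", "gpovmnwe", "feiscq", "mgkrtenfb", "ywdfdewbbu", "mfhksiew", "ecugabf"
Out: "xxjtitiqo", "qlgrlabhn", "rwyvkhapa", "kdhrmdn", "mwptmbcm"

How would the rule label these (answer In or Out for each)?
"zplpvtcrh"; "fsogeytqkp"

Looking at the examples, the only property every 'In' case has and every 'Out' case lacks is: contains 'e'.
Out: "zplpvtcrh", since no 'e'.
In: "fsogeytqkp", since has 'e'.

Out, In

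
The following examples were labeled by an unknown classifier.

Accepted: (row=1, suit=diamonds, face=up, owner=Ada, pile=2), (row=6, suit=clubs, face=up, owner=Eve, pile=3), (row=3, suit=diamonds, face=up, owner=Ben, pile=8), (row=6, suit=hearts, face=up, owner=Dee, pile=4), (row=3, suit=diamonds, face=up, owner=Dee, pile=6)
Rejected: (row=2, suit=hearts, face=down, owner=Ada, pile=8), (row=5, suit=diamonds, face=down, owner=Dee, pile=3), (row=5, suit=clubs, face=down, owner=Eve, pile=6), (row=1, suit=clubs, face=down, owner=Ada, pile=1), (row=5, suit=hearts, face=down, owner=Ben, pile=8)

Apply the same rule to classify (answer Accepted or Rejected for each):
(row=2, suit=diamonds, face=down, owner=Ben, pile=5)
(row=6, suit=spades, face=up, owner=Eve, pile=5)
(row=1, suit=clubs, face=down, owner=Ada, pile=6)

Looking at the examples, the only property every 'Accepted' case has and every 'Rejected' case lacks is: face is up.
(row=2, suit=diamonds, face=down, owner=Ben, pile=5): Rejected (face is down).
(row=6, suit=spades, face=up, owner=Eve, pile=5): Accepted (face is up).
(row=1, suit=clubs, face=down, owner=Ada, pile=6): Rejected (face is down).

Rejected, Accepted, Rejected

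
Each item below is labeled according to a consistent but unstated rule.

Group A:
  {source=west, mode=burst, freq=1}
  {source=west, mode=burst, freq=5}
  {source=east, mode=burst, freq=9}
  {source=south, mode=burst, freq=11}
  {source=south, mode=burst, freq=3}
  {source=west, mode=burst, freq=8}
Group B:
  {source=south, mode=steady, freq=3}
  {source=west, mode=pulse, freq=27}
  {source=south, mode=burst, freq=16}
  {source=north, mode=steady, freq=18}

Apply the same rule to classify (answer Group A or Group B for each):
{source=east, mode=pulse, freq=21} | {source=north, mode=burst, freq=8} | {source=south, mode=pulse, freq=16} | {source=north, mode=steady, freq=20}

Group B, Group A, Group B, Group B

'Group A' ⟺ mode is burst AND freq ≤ 11.
{source=east, mode=pulse, freq=21}: mode is pulse, freq = 21 — doesn't match, so Group B. {source=north, mode=burst, freq=8}: mode is burst, freq = 8 — checks out, so Group A. {source=south, mode=pulse, freq=16}: mode is pulse, freq = 16 — doesn't match, so Group B. {source=north, mode=steady, freq=20}: mode is steady, freq = 20 — doesn't match, so Group B.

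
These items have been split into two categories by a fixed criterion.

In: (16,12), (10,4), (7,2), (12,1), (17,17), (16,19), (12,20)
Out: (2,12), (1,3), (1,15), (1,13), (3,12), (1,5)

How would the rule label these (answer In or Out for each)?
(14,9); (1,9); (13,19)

In, Out, In

The pattern is that an item is 'In' exactly when: first ≥ 4.
(14,9) → first 14 → In.
(1,9) → first 1 → Out.
(13,19) → first 13 → In.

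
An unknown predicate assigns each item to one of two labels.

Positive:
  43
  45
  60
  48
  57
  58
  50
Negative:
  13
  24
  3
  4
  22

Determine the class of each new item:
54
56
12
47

Rule: at least 43. This holds for each 'Positive' example and fails for each 'Negative' one.
54: 54 ≥ 43, meets the rule → Positive.
56: 56 ≥ 43, meets the rule → Positive.
12: 12 < 43, lacks this property → Negative.
47: 47 ≥ 43, meets the rule → Positive.

Positive, Positive, Negative, Positive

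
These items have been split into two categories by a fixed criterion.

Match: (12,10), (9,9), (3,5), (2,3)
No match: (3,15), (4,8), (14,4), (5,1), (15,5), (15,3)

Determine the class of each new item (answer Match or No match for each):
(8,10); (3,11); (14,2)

'Match' ⟺ |first − second| ≤ 2.
(8,10) → |8−10| = 2 → Match.
(3,11) → |3−11| = 8 → No match.
(14,2) → |14−2| = 12 → No match.

Match, No match, No match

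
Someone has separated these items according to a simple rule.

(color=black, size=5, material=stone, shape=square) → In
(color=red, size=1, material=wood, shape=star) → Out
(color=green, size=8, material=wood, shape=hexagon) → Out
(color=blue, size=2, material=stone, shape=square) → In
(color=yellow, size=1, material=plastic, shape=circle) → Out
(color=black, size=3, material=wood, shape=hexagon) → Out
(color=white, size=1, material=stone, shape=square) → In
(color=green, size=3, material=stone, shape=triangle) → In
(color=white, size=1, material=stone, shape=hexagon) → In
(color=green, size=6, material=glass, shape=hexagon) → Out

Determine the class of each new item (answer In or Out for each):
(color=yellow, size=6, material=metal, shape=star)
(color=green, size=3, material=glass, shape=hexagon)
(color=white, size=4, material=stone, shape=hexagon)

Looking at the examples, the only property every 'In' case has and every 'Out' case lacks is: material is stone.
(color=yellow, size=6, material=metal, shape=star) — material is metal, hence Out. (color=green, size=3, material=glass, shape=hexagon) — material is glass, hence Out. (color=white, size=4, material=stone, shape=hexagon) — material is stone, hence In.

Out, Out, In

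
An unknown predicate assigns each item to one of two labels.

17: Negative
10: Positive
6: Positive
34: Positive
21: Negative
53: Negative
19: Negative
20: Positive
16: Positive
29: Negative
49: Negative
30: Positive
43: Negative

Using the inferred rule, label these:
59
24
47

Negative, Positive, Negative

The rule appears to be: even.
59: 59 is odd, does not satisfy this → Negative.
24: 24 is even, matches → Positive.
47: 47 is odd, does not satisfy this → Negative.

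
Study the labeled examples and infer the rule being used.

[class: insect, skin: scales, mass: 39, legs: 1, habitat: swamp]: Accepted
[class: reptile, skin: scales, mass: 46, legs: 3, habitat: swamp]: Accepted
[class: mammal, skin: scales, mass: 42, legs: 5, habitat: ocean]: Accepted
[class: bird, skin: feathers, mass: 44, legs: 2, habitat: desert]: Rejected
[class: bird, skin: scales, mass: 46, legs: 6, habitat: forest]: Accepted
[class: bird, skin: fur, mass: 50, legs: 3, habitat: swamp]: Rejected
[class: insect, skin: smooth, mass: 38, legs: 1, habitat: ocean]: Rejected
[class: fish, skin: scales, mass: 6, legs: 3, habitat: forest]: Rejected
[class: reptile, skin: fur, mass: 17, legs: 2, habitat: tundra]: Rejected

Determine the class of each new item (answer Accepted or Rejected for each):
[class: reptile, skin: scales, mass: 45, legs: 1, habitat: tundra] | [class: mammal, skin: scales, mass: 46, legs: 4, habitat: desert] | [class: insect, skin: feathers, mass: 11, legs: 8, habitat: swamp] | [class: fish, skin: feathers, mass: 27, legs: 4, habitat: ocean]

Accepted, Accepted, Rejected, Rejected

One predicate separates the groups cleanly: skin is scales AND mass ≥ 17.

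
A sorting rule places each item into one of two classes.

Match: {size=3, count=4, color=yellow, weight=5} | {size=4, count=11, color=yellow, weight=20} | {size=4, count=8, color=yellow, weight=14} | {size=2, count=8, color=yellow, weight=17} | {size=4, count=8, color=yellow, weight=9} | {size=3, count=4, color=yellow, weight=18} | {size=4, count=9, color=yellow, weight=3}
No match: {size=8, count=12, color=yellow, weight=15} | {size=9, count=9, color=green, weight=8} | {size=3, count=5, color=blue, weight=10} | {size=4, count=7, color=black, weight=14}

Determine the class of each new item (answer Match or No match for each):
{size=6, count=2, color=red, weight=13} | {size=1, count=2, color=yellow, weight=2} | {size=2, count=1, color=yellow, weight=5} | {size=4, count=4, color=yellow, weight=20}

The common property of the 'Match' items is: color is yellow AND size ≤ 4. No 'No match' item has it.
No match: {size=6, count=2, color=red, weight=13}, since color is red, size = 6. Match: {size=1, count=2, color=yellow, weight=2}, since color is yellow, size = 1. Match: {size=2, count=1, color=yellow, weight=5}, since color is yellow, size = 2. Match: {size=4, count=4, color=yellow, weight=20}, since color is yellow, size = 4.

No match, Match, Match, Match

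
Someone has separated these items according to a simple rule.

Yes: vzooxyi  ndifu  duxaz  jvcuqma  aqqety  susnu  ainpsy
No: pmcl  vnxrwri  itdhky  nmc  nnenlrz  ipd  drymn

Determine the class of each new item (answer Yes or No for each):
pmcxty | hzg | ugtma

'Yes' ⟺ has ≥ 2 vowels.
pmcxty: 0 vowels — does not fit, so No. hzg: 0 vowels — does not fit, so No. ugtma: 2 vowels — has this property, so Yes.

No, No, Yes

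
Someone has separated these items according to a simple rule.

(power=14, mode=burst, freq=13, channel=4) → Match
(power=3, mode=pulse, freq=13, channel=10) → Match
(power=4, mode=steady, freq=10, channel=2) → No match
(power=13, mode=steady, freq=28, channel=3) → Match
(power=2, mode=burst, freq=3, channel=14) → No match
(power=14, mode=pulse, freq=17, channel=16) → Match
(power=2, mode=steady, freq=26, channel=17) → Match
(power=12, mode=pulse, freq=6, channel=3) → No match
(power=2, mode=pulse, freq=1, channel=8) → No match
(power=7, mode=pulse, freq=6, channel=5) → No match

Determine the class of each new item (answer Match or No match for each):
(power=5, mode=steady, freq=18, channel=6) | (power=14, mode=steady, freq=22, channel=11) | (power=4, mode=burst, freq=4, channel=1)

Match, Match, No match

The distinguishing property — freq ≥ 13 — holds for all the 'Match' cases and none of the 'No match' cases.
(power=5, mode=steady, freq=18, channel=6): freq = 18, qualifies → Match. (power=14, mode=steady, freq=22, channel=11): freq = 22, qualifies → Match. (power=4, mode=burst, freq=4, channel=1): freq = 4, fails this test → No match.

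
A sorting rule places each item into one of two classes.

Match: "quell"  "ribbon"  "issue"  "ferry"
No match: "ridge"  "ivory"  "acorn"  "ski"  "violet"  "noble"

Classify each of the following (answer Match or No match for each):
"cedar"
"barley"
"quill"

No match, No match, Match

The simplest hypothesis consistent with all the labels is: has a double letter.
"cedar" — no doubled letter, hence No match.
"barley" — no doubled letter, hence No match.
"quill" — 'll' doubled, hence Match.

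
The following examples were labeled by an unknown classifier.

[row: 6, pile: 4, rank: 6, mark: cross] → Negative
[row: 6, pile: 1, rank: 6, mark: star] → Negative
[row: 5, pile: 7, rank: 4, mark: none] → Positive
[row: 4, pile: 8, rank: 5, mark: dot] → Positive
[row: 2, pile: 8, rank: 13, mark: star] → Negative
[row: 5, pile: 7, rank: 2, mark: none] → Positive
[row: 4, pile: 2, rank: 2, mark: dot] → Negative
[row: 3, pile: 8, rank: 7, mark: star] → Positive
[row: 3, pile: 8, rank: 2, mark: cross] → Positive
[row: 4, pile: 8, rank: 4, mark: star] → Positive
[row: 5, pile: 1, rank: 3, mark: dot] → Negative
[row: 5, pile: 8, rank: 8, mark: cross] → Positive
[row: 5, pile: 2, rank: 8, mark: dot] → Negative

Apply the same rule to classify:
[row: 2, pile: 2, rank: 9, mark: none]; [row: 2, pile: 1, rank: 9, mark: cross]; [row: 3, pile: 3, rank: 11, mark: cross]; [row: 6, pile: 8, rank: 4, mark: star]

All 'Positive' examples share one property — row ≥ 3 AND pile ≥ 7 — and every 'Negative' example lacks it.
[row: 2, pile: 2, rank: 9, mark: none]: row = 2, pile = 2 — lacks this property, so Negative. [row: 2, pile: 1, rank: 9, mark: cross]: row = 2, pile = 1 — lacks this property, so Negative. [row: 3, pile: 3, rank: 11, mark: cross]: row = 3, pile = 3 — lacks this property, so Negative. [row: 6, pile: 8, rank: 4, mark: star]: row = 6, pile = 8 — meets the rule, so Positive.

Negative, Negative, Negative, Positive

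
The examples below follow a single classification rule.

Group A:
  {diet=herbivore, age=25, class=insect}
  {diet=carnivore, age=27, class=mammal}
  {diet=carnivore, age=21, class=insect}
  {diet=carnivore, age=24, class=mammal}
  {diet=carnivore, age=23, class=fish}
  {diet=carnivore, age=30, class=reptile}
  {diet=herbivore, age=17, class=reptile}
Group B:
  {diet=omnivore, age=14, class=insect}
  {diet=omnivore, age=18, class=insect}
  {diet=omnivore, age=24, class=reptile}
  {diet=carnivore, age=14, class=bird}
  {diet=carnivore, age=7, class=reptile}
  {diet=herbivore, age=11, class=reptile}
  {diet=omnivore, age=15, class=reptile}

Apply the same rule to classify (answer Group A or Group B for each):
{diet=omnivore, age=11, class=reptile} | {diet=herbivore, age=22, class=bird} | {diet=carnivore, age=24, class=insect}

The common property of the 'Group A' items is: diet is not omnivore AND age ≥ 15. No 'Group B' item has it.
{diet=omnivore, age=11, class=reptile} — diet is omnivore, age = 11, hence Group B.
{diet=herbivore, age=22, class=bird} — diet is herbivore, age = 22, hence Group A.
{diet=carnivore, age=24, class=insect} — diet is carnivore, age = 24, hence Group A.

Group B, Group A, Group A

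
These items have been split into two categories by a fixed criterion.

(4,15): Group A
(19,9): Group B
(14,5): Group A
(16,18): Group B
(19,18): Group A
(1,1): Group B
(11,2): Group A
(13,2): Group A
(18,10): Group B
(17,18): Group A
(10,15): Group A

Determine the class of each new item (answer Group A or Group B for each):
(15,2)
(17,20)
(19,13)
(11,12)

Group A, Group A, Group B, Group A

The common property of the 'Group A' items is: sum is odd. No 'Group B' item has it.
(15,2): Group A (15+2 = 17). (17,20): Group A (17+20 = 37). (19,13): Group B (19+13 = 32). (11,12): Group A (11+12 = 23).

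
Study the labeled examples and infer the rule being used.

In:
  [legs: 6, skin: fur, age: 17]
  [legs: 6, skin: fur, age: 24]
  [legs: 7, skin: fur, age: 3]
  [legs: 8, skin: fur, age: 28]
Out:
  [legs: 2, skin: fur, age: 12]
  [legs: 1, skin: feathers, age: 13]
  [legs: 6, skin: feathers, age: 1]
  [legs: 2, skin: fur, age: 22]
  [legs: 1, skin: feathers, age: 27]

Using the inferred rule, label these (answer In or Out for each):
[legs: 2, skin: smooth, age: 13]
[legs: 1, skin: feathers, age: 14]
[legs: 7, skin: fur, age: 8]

All 'In' examples share one property — skin is fur AND legs ≥ 6 — and every 'Out' example lacks it.
[legs: 2, skin: smooth, age: 13]: Out (skin is smooth, legs = 2). [legs: 1, skin: feathers, age: 14]: Out (skin is feathers, legs = 1). [legs: 7, skin: fur, age: 8]: In (skin is fur, legs = 7).

Out, Out, In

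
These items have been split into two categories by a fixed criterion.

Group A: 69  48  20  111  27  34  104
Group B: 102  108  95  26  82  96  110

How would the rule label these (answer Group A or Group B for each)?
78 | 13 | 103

Group B, Group A, Group B

All 'Group A' examples share one property — ≡ 6 (mod 7) — and every 'Group B' example lacks it.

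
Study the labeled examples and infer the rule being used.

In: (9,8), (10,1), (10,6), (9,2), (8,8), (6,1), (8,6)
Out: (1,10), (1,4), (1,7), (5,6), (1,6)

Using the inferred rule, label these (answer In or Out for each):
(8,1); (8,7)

In, In

The classifier is using: first ≥ 6.
In: (8,1), since first 8. In: (8,7), since first 8.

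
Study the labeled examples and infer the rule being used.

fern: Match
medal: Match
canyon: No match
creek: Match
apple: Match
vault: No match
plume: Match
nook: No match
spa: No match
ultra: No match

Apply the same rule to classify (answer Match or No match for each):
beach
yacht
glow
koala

Match, No match, No match, No match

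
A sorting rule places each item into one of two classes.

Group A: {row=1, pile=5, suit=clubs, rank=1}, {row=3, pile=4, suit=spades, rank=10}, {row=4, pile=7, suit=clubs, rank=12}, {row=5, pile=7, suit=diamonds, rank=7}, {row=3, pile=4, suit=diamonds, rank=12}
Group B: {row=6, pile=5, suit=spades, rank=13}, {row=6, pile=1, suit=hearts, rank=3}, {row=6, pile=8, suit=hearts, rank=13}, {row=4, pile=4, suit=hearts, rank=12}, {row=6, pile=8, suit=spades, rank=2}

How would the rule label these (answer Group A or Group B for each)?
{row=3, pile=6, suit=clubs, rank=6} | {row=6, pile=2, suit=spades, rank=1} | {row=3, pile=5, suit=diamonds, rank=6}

Group A, Group B, Group A

The classifier is using: row ≤ 3 OR pile = 7.
{row=3, pile=6, suit=clubs, rank=6}: Group A (row = 3, pile = 6). {row=6, pile=2, suit=spades, rank=1}: Group B (row = 6, pile = 2). {row=3, pile=5, suit=diamonds, rank=6}: Group A (row = 3, pile = 5).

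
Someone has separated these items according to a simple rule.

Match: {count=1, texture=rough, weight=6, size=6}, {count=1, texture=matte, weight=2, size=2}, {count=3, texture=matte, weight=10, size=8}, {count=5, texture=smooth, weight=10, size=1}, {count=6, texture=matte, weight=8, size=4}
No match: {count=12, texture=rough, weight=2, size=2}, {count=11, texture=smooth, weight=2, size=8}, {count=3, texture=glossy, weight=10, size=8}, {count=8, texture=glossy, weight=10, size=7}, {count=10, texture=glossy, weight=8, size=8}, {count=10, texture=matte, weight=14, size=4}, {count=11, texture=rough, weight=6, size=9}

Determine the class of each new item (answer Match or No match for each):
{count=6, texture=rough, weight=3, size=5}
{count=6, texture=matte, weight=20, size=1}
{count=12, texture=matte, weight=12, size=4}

The simplest hypothesis consistent with all the labels is: texture is not glossy AND count ≤ 6.
{count=6, texture=rough, weight=3, size=5}: Match (texture is rough, count = 6).
{count=6, texture=matte, weight=20, size=1}: Match (texture is matte, count = 6).
{count=12, texture=matte, weight=12, size=4}: No match (texture is matte, count = 12).

Match, Match, No match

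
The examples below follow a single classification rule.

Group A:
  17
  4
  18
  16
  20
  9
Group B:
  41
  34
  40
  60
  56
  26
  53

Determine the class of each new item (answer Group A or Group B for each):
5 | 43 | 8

Every 'Group A' example satisfies: at most 20. None of the 'Group B' examples do.
5: 5 ≤ 20, checks out → Group A. 43: 43 > 20, does not satisfy this → Group B. 8: 8 ≤ 20, checks out → Group A.

Group A, Group B, Group A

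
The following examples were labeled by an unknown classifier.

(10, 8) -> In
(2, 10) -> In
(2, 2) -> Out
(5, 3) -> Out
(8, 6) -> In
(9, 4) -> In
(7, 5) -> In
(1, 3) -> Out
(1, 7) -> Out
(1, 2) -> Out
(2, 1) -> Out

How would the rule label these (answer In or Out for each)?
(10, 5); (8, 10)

In, In

The simplest hypothesis consistent with all the labels is: sum ≥ 12.
(10, 5): In (10+5 = 15).
(8, 10): In (8+10 = 18).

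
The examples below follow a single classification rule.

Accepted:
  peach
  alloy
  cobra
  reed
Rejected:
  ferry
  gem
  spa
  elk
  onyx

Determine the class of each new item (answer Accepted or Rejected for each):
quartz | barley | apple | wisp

Accepted, Accepted, Accepted, Rejected

The distinguishing property — has ≥ 2 vowels — holds for all the 'Accepted' cases and none of the 'Rejected' cases.
quartz: 2 vowels — meets the rule, so Accepted.
barley: 2 vowels — meets the rule, so Accepted.
apple: 2 vowels — meets the rule, so Accepted.
wisp: 1 vowel — does not pass, so Rejected.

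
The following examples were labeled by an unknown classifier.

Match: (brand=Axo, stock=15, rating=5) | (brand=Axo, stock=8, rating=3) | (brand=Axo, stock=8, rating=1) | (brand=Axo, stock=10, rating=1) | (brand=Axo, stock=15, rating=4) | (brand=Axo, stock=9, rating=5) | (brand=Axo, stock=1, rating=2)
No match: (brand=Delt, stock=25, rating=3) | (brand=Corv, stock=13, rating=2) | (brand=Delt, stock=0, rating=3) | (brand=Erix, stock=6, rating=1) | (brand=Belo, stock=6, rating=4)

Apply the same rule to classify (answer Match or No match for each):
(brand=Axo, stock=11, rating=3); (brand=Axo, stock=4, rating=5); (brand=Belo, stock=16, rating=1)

All 'Match' examples share one property — brand is Axo — and every 'No match' example lacks it.
(brand=Axo, stock=11, rating=3): brand is Axo — meets the rule, so Match. (brand=Axo, stock=4, rating=5): brand is Axo — meets the rule, so Match. (brand=Belo, stock=16, rating=1): brand is Belo — fails the rule, so No match.

Match, Match, No match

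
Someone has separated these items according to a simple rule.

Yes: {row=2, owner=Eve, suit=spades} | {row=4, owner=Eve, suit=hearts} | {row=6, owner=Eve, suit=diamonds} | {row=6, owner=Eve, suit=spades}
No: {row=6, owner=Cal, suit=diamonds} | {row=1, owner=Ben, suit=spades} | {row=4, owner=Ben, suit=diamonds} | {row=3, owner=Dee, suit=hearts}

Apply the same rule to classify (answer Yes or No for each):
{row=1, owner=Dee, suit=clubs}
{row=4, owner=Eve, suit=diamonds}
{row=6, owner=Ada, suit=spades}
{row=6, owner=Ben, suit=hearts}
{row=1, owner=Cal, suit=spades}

'Yes' ⟺ owner is Eve.
{row=1, owner=Dee, suit=clubs}: No (owner is Dee). {row=4, owner=Eve, suit=diamonds}: Yes (owner is Eve). {row=6, owner=Ada, suit=spades}: No (owner is Ada). {row=6, owner=Ben, suit=hearts}: No (owner is Ben). {row=1, owner=Cal, suit=spades}: No (owner is Cal).

No, Yes, No, No, No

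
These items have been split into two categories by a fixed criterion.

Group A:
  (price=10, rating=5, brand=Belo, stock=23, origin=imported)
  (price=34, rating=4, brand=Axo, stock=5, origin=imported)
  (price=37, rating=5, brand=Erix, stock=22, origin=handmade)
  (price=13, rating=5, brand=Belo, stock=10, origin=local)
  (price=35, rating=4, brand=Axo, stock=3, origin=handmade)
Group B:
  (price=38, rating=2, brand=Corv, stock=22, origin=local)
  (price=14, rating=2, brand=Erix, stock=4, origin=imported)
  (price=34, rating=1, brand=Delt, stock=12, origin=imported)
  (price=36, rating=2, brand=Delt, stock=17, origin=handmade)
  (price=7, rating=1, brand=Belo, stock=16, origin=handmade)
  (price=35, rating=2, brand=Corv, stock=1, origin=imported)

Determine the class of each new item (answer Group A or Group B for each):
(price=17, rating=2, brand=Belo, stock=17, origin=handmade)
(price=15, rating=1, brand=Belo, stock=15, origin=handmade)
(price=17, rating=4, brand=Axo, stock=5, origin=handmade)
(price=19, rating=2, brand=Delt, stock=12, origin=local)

Group B, Group B, Group A, Group B

The rule appears to be: rating ≥ 4.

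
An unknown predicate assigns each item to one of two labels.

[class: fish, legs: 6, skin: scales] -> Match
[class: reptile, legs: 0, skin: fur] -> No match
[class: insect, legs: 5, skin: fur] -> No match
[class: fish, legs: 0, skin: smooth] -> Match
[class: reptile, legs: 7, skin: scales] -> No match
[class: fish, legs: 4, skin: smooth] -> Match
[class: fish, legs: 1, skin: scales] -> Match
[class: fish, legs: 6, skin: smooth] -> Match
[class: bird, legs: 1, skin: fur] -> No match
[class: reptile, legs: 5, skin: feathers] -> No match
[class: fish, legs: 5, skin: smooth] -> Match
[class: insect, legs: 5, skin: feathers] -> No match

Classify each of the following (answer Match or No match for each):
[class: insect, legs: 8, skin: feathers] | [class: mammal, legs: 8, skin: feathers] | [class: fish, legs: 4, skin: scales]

No match, No match, Match

The pattern is that an item is 'Match' exactly when: class is fish.
[class: insect, legs: 8, skin: feathers]: No match (class is insect).
[class: mammal, legs: 8, skin: feathers]: No match (class is mammal).
[class: fish, legs: 4, skin: scales]: Match (class is fish).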